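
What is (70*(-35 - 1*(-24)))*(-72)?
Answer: 55440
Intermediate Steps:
(70*(-35 - 1*(-24)))*(-72) = (70*(-35 + 24))*(-72) = (70*(-11))*(-72) = -770*(-72) = 55440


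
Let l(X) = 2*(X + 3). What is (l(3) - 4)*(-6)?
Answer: -48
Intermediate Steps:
l(X) = 6 + 2*X (l(X) = 2*(3 + X) = 6 + 2*X)
(l(3) - 4)*(-6) = ((6 + 2*3) - 4)*(-6) = ((6 + 6) - 4)*(-6) = (12 - 4)*(-6) = 8*(-6) = -48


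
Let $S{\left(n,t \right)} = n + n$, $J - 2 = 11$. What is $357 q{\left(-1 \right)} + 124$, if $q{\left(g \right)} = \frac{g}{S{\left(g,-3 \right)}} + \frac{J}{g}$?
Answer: $- \frac{8677}{2} \approx -4338.5$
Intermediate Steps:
$J = 13$ ($J = 2 + 11 = 13$)
$S{\left(n,t \right)} = 2 n$
$q{\left(g \right)} = \frac{1}{2} + \frac{13}{g}$ ($q{\left(g \right)} = \frac{g}{2 g} + \frac{13}{g} = g \frac{1}{2 g} + \frac{13}{g} = \frac{1}{2} + \frac{13}{g}$)
$357 q{\left(-1 \right)} + 124 = 357 \frac{26 - 1}{2 \left(-1\right)} + 124 = 357 \cdot \frac{1}{2} \left(-1\right) 25 + 124 = 357 \left(- \frac{25}{2}\right) + 124 = - \frac{8925}{2} + 124 = - \frac{8677}{2}$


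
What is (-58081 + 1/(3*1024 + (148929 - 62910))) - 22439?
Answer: -7173607319/89091 ≈ -80520.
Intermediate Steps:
(-58081 + 1/(3*1024 + (148929 - 62910))) - 22439 = (-58081 + 1/(3072 + 86019)) - 22439 = (-58081 + 1/89091) - 22439 = -5174494370/89091 - 22439 = -7173607319/89091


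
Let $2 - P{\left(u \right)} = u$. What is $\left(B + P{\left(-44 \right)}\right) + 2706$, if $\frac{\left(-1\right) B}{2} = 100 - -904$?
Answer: $744$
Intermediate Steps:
$P{\left(u \right)} = 2 - u$
$B = -2008$ ($B = - 2 \left(100 - -904\right) = - 2 \left(100 + 904\right) = \left(-2\right) 1004 = -2008$)
$\left(B + P{\left(-44 \right)}\right) + 2706 = \left(-2008 + \left(2 - -44\right)\right) + 2706 = \left(-2008 + \left(2 + 44\right)\right) + 2706 = \left(-2008 + 46\right) + 2706 = -1962 + 2706 = 744$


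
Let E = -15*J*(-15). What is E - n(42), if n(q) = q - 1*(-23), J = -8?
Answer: -1865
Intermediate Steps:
E = -1800 (E = -15*(-8)*(-15) = 120*(-15) = -1800)
n(q) = 23 + q (n(q) = q + 23 = 23 + q)
E - n(42) = -1800 - (23 + 42) = -1800 - 1*65 = -1800 - 65 = -1865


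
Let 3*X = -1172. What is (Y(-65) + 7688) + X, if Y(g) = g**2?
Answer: 34567/3 ≈ 11522.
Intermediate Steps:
X = -1172/3 (X = (1/3)*(-1172) = -1172/3 ≈ -390.67)
(Y(-65) + 7688) + X = ((-65)**2 + 7688) - 1172/3 = (4225 + 7688) - 1172/3 = 11913 - 1172/3 = 34567/3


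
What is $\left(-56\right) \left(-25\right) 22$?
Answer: $30800$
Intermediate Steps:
$\left(-56\right) \left(-25\right) 22 = 1400 \cdot 22 = 30800$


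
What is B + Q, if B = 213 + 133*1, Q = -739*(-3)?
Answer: 2563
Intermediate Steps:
Q = 2217
B = 346 (B = 213 + 133 = 346)
B + Q = 346 + 2217 = 2563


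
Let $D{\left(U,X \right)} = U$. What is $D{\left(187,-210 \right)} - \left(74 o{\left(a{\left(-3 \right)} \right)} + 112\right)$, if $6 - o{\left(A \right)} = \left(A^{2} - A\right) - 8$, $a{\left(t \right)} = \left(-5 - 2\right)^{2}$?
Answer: $173087$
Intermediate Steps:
$a{\left(t \right)} = 49$ ($a{\left(t \right)} = \left(-7\right)^{2} = 49$)
$o{\left(A \right)} = 14 + A - A^{2}$ ($o{\left(A \right)} = 6 - \left(\left(A^{2} - A\right) - 8\right) = 6 - \left(-8 + A^{2} - A\right) = 6 + \left(8 + A - A^{2}\right) = 14 + A - A^{2}$)
$D{\left(187,-210 \right)} - \left(74 o{\left(a{\left(-3 \right)} \right)} + 112\right) = 187 - \left(74 \left(14 + 49 - 49^{2}\right) + 112\right) = 187 - \left(74 \left(14 + 49 - 2401\right) + 112\right) = 187 - \left(74 \left(-2338\right) + 112\right) = 187 - \left(-173012 + 112\right) = 187 - -172900 = 187 + 172900 = 173087$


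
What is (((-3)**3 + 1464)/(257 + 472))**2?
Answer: 229441/59049 ≈ 3.8856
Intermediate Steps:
(((-3)**3 + 1464)/(257 + 472))**2 = ((-27 + 1464)/729)**2 = (1437*(1/729))**2 = (479/243)**2 = 229441/59049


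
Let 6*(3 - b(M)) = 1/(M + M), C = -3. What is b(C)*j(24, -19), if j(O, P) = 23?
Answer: 2507/36 ≈ 69.639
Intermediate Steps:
b(M) = 3 - 1/(12*M) (b(M) = 3 - 1/(6*(M + M)) = 3 - 1/(2*M)/6 = 3 - 1/(12*M))
b(C)*j(24, -19) = (3 - 1/12/(-3))*23 = (3 - 1/12*(-1/3))*23 = (3 + 1/36)*23 = (109/36)*23 = 2507/36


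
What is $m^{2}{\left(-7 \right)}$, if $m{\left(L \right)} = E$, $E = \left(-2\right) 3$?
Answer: $36$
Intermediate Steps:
$E = -6$
$m{\left(L \right)} = -6$
$m^{2}{\left(-7 \right)} = \left(-6\right)^{2} = 36$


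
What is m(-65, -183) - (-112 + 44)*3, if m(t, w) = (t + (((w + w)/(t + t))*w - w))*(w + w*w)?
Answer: -66147258/5 ≈ -1.3229e+7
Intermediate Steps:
m(t, w) = (w + w²)*(t - w + w²/t) (m(t, w) = (t + (((2*w)/((2*t)))*w - w))*(w + w²) = (t + (((2*w)*(1/(2*t)))*w - w))*(w + w²) = (t + ((w/t)*w - w))*(w + w²) = (t + (w²/t - w))*(w + w²) = (t + (-w + w²/t))*(w + w²) = (t - w + w²/t)*(w + w²) = (w + w²)*(t - w + w²/t))
m(-65, -183) - (-112 + 44)*3 = -183*((-183)² + (-183)³ - 65*(-65 - 1*(-183) - 1*(-183)² - 65*(-183)))/(-65) - (-112 + 44)*3 = -183*(-1/65)*(33489 - 6128487 - 65*(-65 + 183 - 1*33489 + 11895)) - (-68)*3 = -183*(-1/65)*(33489 - 6128487 - 65*(-65 + 183 - 33489 + 11895)) - 1*(-204) = -183*(-1/65)*(33489 - 6128487 - 65*(-21476)) + 204 = -183*(-1/65)*(33489 - 6128487 + 1395940) + 204 = -183*(-1/65)*(-4699058) + 204 = -66148278/5 + 204 = -66147258/5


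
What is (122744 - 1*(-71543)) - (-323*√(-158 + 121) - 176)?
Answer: 194463 + 323*I*√37 ≈ 1.9446e+5 + 1964.7*I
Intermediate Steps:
(122744 - 1*(-71543)) - (-323*√(-158 + 121) - 176) = (122744 + 71543) - (-323*I*√37 - 176) = 194287 - (-323*I*√37 - 176) = 194287 - (-176 - 323*I*√37) = 194287 + (176 + 323*I*√37) = 194463 + 323*I*√37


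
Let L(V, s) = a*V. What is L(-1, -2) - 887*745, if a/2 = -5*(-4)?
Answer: -660855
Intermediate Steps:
a = 40 (a = 2*(-5*(-4)) = 2*20 = 40)
L(V, s) = 40*V
L(-1, -2) - 887*745 = 40*(-1) - 887*745 = -40 - 660815 = -660855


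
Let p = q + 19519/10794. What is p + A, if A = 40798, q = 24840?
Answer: 708516091/10794 ≈ 65640.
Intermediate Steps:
p = 268142479/10794 (p = 24840 + 19519/10794 = 268142479/10794 ≈ 24842.)
p + A = 268142479/10794 + 40798 = 708516091/10794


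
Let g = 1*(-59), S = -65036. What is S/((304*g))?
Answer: 16259/4484 ≈ 3.6260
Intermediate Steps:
g = -59
S/((304*g)) = -65036/(304*(-59)) = -65036/(-17936) = -65036*(-1/17936) = 16259/4484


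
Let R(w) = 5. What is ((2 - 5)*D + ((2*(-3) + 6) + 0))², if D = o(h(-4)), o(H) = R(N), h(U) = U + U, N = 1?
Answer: 225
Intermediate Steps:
h(U) = 2*U
o(H) = 5
D = 5
((2 - 5)*D + ((2*(-3) + 6) + 0))² = ((2 - 5)*5 + ((2*(-3) + 6) + 0))² = (-3*5 + ((-6 + 6) + 0))² = (-15 + (0 + 0))² = (-15 + 0)² = (-15)² = 225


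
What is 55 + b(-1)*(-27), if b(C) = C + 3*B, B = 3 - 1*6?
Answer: 325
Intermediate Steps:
B = -3 (B = 3 - 6 = -3)
b(C) = -9 + C (b(C) = C + 3*(-3) = C - 9 = -9 + C)
55 + b(-1)*(-27) = 55 + (-9 - 1)*(-27) = 55 - 10*(-27) = 55 + 270 = 325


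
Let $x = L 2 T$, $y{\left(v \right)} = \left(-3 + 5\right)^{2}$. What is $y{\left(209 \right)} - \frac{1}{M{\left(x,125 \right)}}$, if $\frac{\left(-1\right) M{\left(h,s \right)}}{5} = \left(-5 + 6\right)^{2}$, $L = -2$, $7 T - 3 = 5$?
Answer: $\frac{21}{5} \approx 4.2$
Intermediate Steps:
$T = \frac{8}{7}$ ($T = \frac{3}{7} + \frac{1}{7} \cdot 5 = \frac{3}{7} + \frac{5}{7} = \frac{8}{7} \approx 1.1429$)
$y{\left(v \right)} = 4$ ($y{\left(v \right)} = 2^{2} = 4$)
$x = - \frac{32}{7}$ ($x = \left(-2\right) 2 \cdot \frac{8}{7} = \left(-4\right) \frac{8}{7} = - \frac{32}{7} \approx -4.5714$)
$M{\left(h,s \right)} = -5$ ($M{\left(h,s \right)} = - 5 \left(-5 + 6\right)^{2} = - 5 \cdot 1^{2} = \left(-5\right) 1 = -5$)
$y{\left(209 \right)} - \frac{1}{M{\left(x,125 \right)}} = 4 - \frac{1}{-5} = 4 - - \frac{1}{5} = 4 + \frac{1}{5} = \frac{21}{5}$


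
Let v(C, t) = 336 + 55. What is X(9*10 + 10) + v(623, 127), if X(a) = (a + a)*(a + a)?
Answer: 40391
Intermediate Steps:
X(a) = 4*a² (X(a) = (2*a)*(2*a) = 4*a²)
v(C, t) = 391
X(9*10 + 10) + v(623, 127) = 4*(9*10 + 10)² + 391 = 4*(90 + 10)² + 391 = 4*100² + 391 = 4*10000 + 391 = 40000 + 391 = 40391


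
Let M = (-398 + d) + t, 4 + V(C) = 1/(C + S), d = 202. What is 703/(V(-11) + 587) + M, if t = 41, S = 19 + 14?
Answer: -1972719/12827 ≈ -153.79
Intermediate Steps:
S = 33
V(C) = -4 + 1/(33 + C) (V(C) = -4 + 1/(C + 33) = -4 + 1/(33 + C))
M = -155 (M = (-398 + 202) + 41 = -196 + 41 = -155)
703/(V(-11) + 587) + M = 703/((-131 - 4*(-11))/(33 - 11) + 587) - 155 = 703/((-131 + 44)/22 + 587) - 155 = 703/((1/22)*(-87) + 587) - 155 = 703/(-87/22 + 587) - 155 = 703/(12827/22) - 155 = 703*(22/12827) - 155 = 15466/12827 - 155 = -1972719/12827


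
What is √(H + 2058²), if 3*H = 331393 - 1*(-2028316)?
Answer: √45197403/3 ≈ 2241.0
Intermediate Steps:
H = 2359709/3 (H = (331393 - 1*(-2028316))/3 = (331393 + 2028316)/3 = (⅓)*2359709 = 2359709/3 ≈ 7.8657e+5)
√(H + 2058²) = √(2359709/3 + 2058²) = √(2359709/3 + 4235364) = √(15065801/3) = √45197403/3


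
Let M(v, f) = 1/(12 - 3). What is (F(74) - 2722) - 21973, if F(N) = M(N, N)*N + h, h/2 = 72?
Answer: -220885/9 ≈ -24543.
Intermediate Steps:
h = 144 (h = 2*72 = 144)
M(v, f) = 1/9
F(N) = 144 + N/9 (F(N) = N/9 + 144 = 144 + N/9)
(F(74) - 2722) - 21973 = ((144 + (1/9)*74) - 2722) - 21973 = ((144 + 74/9) - 2722) - 21973 = (1370/9 - 2722) - 21973 = -23128/9 - 21973 = -220885/9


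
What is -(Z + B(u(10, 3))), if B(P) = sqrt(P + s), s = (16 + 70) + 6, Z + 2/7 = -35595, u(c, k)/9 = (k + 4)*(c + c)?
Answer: 249167/7 - 26*sqrt(2) ≈ 35559.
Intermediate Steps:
u(c, k) = 18*c*(4 + k) (u(c, k) = 9*((k + 4)*(c + c)) = 9*((4 + k)*(2*c)) = 9*(2*c*(4 + k)) = 18*c*(4 + k))
Z = -249167/7 (Z = -2/7 - 35595 = -249167/7 ≈ -35595.)
s = 92 (s = 86 + 6 = 92)
B(P) = sqrt(92 + P) (B(P) = sqrt(P + 92) = sqrt(92 + P))
-(Z + B(u(10, 3))) = -(-249167/7 + sqrt(92 + 18*10*(4 + 3))) = -(-249167/7 + sqrt(92 + 18*10*7)) = -(-249167/7 + sqrt(92 + 1260)) = -(-249167/7 + sqrt(1352)) = -(-249167/7 + 26*sqrt(2)) = 249167/7 - 26*sqrt(2)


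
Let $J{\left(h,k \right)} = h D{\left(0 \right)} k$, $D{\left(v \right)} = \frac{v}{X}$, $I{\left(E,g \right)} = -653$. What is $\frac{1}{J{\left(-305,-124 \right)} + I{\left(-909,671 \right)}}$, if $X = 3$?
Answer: $- \frac{1}{653} \approx -0.0015314$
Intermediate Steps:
$D{\left(v \right)} = \frac{v}{3}$
$J{\left(h,k \right)} = 0$ ($J{\left(h,k \right)} = h \frac{1}{3} \cdot 0 k = h 0 k = 0 k = 0$)
$\frac{1}{J{\left(-305,-124 \right)} + I{\left(-909,671 \right)}} = \frac{1}{0 - 653} = \frac{1}{-653} = - \frac{1}{653}$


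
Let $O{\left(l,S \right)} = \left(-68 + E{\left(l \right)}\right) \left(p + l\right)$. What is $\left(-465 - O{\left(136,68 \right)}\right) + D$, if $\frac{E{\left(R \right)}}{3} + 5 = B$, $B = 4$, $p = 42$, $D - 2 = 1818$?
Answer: $13993$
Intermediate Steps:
$D = 1820$ ($D = 2 + 1818 = 1820$)
$E{\left(R \right)} = -3$ ($E{\left(R \right)} = -15 + 3 \cdot 4 = -15 + 12 = -3$)
$O{\left(l,S \right)} = -2982 - 71 l$ ($O{\left(l,S \right)} = \left(-68 - 3\right) \left(42 + l\right) = - 71 \left(42 + l\right) = -2982 - 71 l$)
$\left(-465 - O{\left(136,68 \right)}\right) + D = \left(-465 - \left(-2982 - 9656\right)\right) + 1820 = \left(-465 - -12638\right) + 1820 = \left(-465 + 12638\right) + 1820 = 12173 + 1820 = 13993$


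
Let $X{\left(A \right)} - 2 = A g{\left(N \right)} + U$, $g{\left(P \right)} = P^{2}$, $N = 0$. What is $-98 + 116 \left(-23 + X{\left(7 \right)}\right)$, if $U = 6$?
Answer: $-1838$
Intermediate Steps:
$X{\left(A \right)} = 8$ ($X{\left(A \right)} = 2 + \left(A 0^{2} + 6\right) = 2 + \left(A 0 + 6\right) = 2 + \left(0 + 6\right) = 2 + 6 = 8$)
$-98 + 116 \left(-23 + X{\left(7 \right)}\right) = -98 + 116 \left(-23 + 8\right) = -98 + 116 \left(-15\right) = -98 - 1740 = -1838$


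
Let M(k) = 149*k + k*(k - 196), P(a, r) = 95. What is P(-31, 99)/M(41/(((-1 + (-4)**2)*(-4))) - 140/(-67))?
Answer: -1535238000/1036121411 ≈ -1.4817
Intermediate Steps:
M(k) = 149*k + k*(-196 + k)
P(-31, 99)/M(41/(((-1 + (-4)**2)*(-4))) - 140/(-67)) = 95/(((41/(((-1 + (-4)**2)*(-4))) - 140/(-67))*(-47 + (41/(((-1 + (-4)**2)*(-4))) - 140/(-67))))) = 95/(((41/(((-1 + 16)*(-4))) - 140*(-1/67))*(-47 + (41/(((-1 + 16)*(-4))) - 140*(-1/67))))) = 95/(((41/((15*(-4))) + 140/67)*(-47 + (41/((15*(-4))) + 140/67)))) = 95/(((41/(-60) + 140/67)*(-47 + (41/(-60) + 140/67)))) = 95/(((41*(-1/60) + 140/67)*(-47 + (41*(-1/60) + 140/67)))) = 95/(((-41/60 + 140/67)*(-47 + (-41/60 + 140/67)))) = 95/((5653*(-47 + 5653/4020)/4020)) = 95/(((5653/4020)*(-183287/4020))) = 95/(-1036121411/16160400) = 95*(-16160400/1036121411) = -1535238000/1036121411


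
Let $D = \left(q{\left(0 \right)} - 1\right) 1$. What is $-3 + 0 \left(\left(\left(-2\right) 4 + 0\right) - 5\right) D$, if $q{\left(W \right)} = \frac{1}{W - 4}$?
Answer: $-3$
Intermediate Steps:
$q{\left(W \right)} = \frac{1}{-4 + W}$
$D = - \frac{5}{4}$ ($D = \left(\frac{1}{-4 + 0} - 1\right) 1 = \left(\frac{1}{-4} - 1\right) 1 = \left(- \frac{1}{4} - 1\right) 1 = \left(- \frac{5}{4}\right) 1 = - \frac{5}{4} \approx -1.25$)
$-3 + 0 \left(\left(\left(-2\right) 4 + 0\right) - 5\right) D = -3 + 0 \left(\left(\left(-2\right) 4 + 0\right) - 5\right) \left(- \frac{5}{4}\right) = -3 + 0 \left(\left(-8 + 0\right) - 5\right) \left(- \frac{5}{4}\right) = -3 + 0 \left(-8 - 5\right) \left(- \frac{5}{4}\right) = -3 + 0 \left(-13\right) \left(- \frac{5}{4}\right) = -3 + 0 \left(- \frac{5}{4}\right) = -3 + 0 = -3$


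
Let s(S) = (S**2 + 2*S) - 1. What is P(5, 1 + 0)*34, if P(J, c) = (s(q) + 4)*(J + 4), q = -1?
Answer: 612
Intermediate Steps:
s(S) = -1 + S**2 + 2*S
P(J, c) = 8 + 2*J (P(J, c) = ((-1 + (-1)**2 + 2*(-1)) + 4)*(J + 4) = ((-1 + 1 - 2) + 4)*(4 + J) = (-2 + 4)*(4 + J) = 2*(4 + J) = 8 + 2*J)
P(5, 1 + 0)*34 = (8 + 2*5)*34 = (8 + 10)*34 = 18*34 = 612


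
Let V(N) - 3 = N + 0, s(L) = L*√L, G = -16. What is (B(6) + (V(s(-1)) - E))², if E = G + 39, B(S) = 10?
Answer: (10 + I)² ≈ 99.0 + 20.0*I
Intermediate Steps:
s(L) = L^(3/2)
V(N) = 3 + N (V(N) = 3 + (N + 0) = 3 + N)
E = 23 (E = -16 + 39 = 23)
(B(6) + (V(s(-1)) - E))² = (10 + ((3 + (-1)^(3/2)) - 1*23))² = (10 + ((3 - I) - 23))² = (10 + (-20 - I))² = (-10 - I)²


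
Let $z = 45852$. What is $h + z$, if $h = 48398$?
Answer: $94250$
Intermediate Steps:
$h + z = 48398 + 45852 = 94250$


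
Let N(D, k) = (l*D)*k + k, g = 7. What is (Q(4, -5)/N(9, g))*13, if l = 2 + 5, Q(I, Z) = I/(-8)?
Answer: -13/896 ≈ -0.014509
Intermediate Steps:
Q(I, Z) = -I/8 (Q(I, Z) = I*(-1/8) = -I/8)
l = 7
N(D, k) = k + 7*D*k (N(D, k) = (7*D)*k + k = 7*D*k + k = k + 7*D*k)
(Q(4, -5)/N(9, g))*13 = ((-1/8*4)/((7*(1 + 7*9))))*13 = -1/(7*(1 + 63))/2*13 = -1/(2*(7*64))*13 = -1/2/448*13 = -1/2*1/448*13 = -1/896*13 = -13/896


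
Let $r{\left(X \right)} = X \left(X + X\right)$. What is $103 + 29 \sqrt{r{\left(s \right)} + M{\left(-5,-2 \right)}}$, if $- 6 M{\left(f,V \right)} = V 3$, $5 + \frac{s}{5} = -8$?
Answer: $103 + 87 \sqrt{939} \approx 2768.9$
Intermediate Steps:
$s = -65$ ($s = -25 + 5 \left(-8\right) = -25 - 40 = -65$)
$M{\left(f,V \right)} = - \frac{V}{2}$ ($M{\left(f,V \right)} = - \frac{V 3}{6} = - \frac{3 V}{6} = - \frac{V}{2}$)
$r{\left(X \right)} = 2 X^{2}$ ($r{\left(X \right)} = X 2 X = 2 X^{2}$)
$103 + 29 \sqrt{r{\left(s \right)} + M{\left(-5,-2 \right)}} = 103 + 29 \sqrt{2 \left(-65\right)^{2} - -1} = 103 + 29 \sqrt{2 \cdot 4225 + 1} = 103 + 29 \sqrt{8450 + 1} = 103 + 29 \sqrt{8451} = 103 + 29 \cdot 3 \sqrt{939} = 103 + 87 \sqrt{939}$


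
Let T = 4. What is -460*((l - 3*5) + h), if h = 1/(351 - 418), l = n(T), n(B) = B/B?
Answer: 431940/67 ≈ 6446.9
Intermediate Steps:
n(B) = 1
l = 1
h = -1/67 (h = 1/(-67) = -1/67 ≈ -0.014925)
-460*((l - 3*5) + h) = -460*((1 - 3*5) - 1/67) = -460*((1 - 15) - 1/67) = -460*(-14 - 1/67) = -460*(-939/67) = 431940/67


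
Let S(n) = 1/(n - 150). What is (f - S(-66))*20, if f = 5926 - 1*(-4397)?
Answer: 11148845/54 ≈ 2.0646e+5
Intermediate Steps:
f = 10323 (f = 5926 + 4397 = 10323)
S(n) = 1/(-150 + n)
(f - S(-66))*20 = (10323 - 1/(-150 - 66))*20 = (10323 - 1/(-216))*20 = (10323 - 1*(-1/216))*20 = (10323 + 1/216)*20 = (2229769/216)*20 = 11148845/54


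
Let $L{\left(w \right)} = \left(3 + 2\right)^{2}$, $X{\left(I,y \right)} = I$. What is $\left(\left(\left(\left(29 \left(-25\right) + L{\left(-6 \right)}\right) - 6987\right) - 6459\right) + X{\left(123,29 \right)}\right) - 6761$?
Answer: $-20784$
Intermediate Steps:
$L{\left(w \right)} = 25$ ($L{\left(w \right)} = 5^{2} = 25$)
$\left(\left(\left(\left(29 \left(-25\right) + L{\left(-6 \right)}\right) - 6987\right) - 6459\right) + X{\left(123,29 \right)}\right) - 6761 = \left(\left(\left(\left(29 \left(-25\right) + 25\right) - 6987\right) - 6459\right) + 123\right) - 6761 = \left(\left(\left(\left(-725 + 25\right) - 6987\right) - 6459\right) + 123\right) - 6761 = \left(\left(\left(-700 - 6987\right) - 6459\right) + 123\right) - 6761 = \left(\left(-7687 - 6459\right) + 123\right) - 6761 = \left(-14146 + 123\right) - 6761 = -14023 - 6761 = -20784$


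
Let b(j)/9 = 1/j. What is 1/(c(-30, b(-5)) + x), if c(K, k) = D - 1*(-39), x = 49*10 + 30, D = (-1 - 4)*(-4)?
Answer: 1/579 ≈ 0.0017271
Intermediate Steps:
D = 20 (D = -5*(-4) = 20)
b(j) = 9/j
x = 520 (x = 490 + 30 = 520)
c(K, k) = 59 (c(K, k) = 20 - 1*(-39) = 20 + 39 = 59)
1/(c(-30, b(-5)) + x) = 1/(59 + 520) = 1/579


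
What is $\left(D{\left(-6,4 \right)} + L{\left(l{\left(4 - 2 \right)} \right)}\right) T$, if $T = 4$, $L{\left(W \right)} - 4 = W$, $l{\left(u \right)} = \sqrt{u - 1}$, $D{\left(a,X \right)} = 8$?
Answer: $52$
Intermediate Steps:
$l{\left(u \right)} = \sqrt{-1 + u}$
$L{\left(W \right)} = 4 + W$
$\left(D{\left(-6,4 \right)} + L{\left(l{\left(4 - 2 \right)} \right)}\right) T = \left(8 + \left(4 + \sqrt{-1 + \left(4 - 2\right)}\right)\right) 4 = \left(8 + \left(4 + \sqrt{-1 + 2}\right)\right) 4 = \left(8 + \left(4 + \sqrt{1}\right)\right) 4 = \left(8 + \left(4 + 1\right)\right) 4 = \left(8 + 5\right) 4 = 13 \cdot 4 = 52$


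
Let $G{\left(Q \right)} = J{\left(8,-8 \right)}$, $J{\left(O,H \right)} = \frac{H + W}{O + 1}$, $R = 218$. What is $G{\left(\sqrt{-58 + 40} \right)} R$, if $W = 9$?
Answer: $\frac{218}{9} \approx 24.222$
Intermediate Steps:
$J{\left(O,H \right)} = \frac{9 + H}{1 + O}$ ($J{\left(O,H \right)} = \frac{H + 9}{O + 1} = \frac{9 + H}{1 + O}$)
$G{\left(Q \right)} = \frac{1}{9}$ ($G{\left(Q \right)} = \frac{9 - 8}{1 + 8} = \frac{1}{9} \cdot 1 = \frac{1}{9}$)
$G{\left(\sqrt{-58 + 40} \right)} R = \frac{1}{9} \cdot 218 = \frac{218}{9}$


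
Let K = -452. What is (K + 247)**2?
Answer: 42025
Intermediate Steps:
(K + 247)**2 = (-452 + 247)**2 = (-205)**2 = 42025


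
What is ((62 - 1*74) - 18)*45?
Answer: -1350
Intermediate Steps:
((62 - 1*74) - 18)*45 = ((62 - 74) - 18)*45 = (-12 - 18)*45 = -30*45 = -1350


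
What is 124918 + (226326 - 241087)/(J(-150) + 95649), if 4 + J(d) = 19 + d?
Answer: 11931403091/95514 ≈ 1.2492e+5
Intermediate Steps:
J(d) = 15 + d (J(d) = -4 + (19 + d) = 15 + d)
124918 + (226326 - 241087)/(J(-150) + 95649) = 124918 + (226326 - 241087)/((15 - 150) + 95649) = 124918 - 14761/(-135 + 95649) = 124918 - 14761/95514 = 11931403091/95514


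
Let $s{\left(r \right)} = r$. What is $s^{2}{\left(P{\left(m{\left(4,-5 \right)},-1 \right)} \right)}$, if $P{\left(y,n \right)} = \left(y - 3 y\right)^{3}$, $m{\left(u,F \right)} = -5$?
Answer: $1000000$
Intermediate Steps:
$P{\left(y,n \right)} = - 8 y^{3}$ ($P{\left(y,n \right)} = \left(y - 3 y\right)^{3} = \left(- 2 y\right)^{3} = - 8 y^{3}$)
$s^{2}{\left(P{\left(m{\left(4,-5 \right)},-1 \right)} \right)} = \left(- 8 \left(-5\right)^{3}\right)^{2} = \left(\left(-8\right) \left(-125\right)\right)^{2} = 1000^{2} = 1000000$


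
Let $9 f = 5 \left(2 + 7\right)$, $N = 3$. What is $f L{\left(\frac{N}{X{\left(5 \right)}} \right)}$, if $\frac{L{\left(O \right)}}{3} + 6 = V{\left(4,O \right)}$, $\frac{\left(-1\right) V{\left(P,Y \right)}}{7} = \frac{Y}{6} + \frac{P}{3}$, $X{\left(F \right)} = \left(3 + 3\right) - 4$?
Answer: $- \frac{1025}{4} \approx -256.25$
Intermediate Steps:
$X{\left(F \right)} = 2$ ($X{\left(F \right)} = 6 - 4 = 2$)
$V{\left(P,Y \right)} = - \frac{7 P}{3} - \frac{7 Y}{6}$ ($V{\left(P,Y \right)} = - 7 \left(\frac{Y}{6} + \frac{P}{3}\right) = - 7 \left(\frac{P}{3} + \frac{Y}{6}\right) = - \frac{7 P}{3} - \frac{7 Y}{6}$)
$L{\left(O \right)} = -46 - \frac{7 O}{2}$ ($L{\left(O \right)} = -18 + 3 \left(\left(- \frac{7}{3}\right) 4 - \frac{7 O}{6}\right) = -18 + 3 \left(- \frac{28}{3} - \frac{7 O}{6}\right) = -18 - \left(28 + \frac{7 O}{2}\right) = -46 - \frac{7 O}{2}$)
$f = 5$ ($f = \frac{5 \left(2 + 7\right)}{9} = \frac{5 \cdot 9}{9} = \frac{1}{9} \cdot 45 = 5$)
$f L{\left(\frac{N}{X{\left(5 \right)}} \right)} = 5 \left(-46 - \frac{7 \cdot \frac{3}{2}}{2}\right) = 5 \left(-46 - \frac{7 \cdot 3 \cdot \frac{1}{2}}{2}\right) = 5 \left(-46 - \frac{21}{4}\right) = 5 \left(- \frac{205}{4}\right) = - \frac{1025}{4}$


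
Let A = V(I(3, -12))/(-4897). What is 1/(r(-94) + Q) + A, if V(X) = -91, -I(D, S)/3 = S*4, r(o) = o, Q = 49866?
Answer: 4534149/243733484 ≈ 0.018603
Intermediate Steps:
I(D, S) = -12*S (I(D, S) = -3*S*4 = -12*S)
A = 91/4897 (A = -91/(-4897) = -91*(-1/4897) = 91/4897 ≈ 0.018583)
1/(r(-94) + Q) + A = 1/(-94 + 49866) + 91/4897 = 1/49772 + 91/4897 = 4534149/243733484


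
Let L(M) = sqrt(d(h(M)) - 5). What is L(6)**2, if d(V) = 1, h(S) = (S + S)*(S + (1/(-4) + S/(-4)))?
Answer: -4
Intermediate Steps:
h(S) = 2*S*(-1/4 + 3*S/4) (h(S) = (2*S)*(S + (1*(-1/4) + S*(-1/4))) = (2*S)*(S + (-1/4 - S/4)) = (2*S)*(-1/4 + 3*S/4) = 2*S*(-1/4 + 3*S/4))
L(M) = 2*I (L(M) = sqrt(1 - 5) = sqrt(-4) = 2*I)
L(6)**2 = (2*I)**2 = -4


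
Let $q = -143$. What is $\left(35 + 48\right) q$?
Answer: $-11869$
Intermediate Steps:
$\left(35 + 48\right) q = \left(35 + 48\right) \left(-143\right) = 83 \left(-143\right) = -11869$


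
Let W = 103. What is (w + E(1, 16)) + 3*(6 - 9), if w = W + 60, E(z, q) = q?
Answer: 170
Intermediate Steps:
w = 163 (w = 103 + 60 = 163)
(w + E(1, 16)) + 3*(6 - 9) = (163 + 16) + 3*(6 - 9) = 179 + 3*(-3) = 179 - 9 = 170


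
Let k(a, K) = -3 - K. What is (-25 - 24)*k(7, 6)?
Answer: 441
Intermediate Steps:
(-25 - 24)*k(7, 6) = (-25 - 24)*(-3 - 1*6) = -49*(-3 - 6) = -49*(-9) = 441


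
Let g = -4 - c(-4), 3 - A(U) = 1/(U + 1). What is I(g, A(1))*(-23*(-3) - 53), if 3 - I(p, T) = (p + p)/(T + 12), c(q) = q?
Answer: 48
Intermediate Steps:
A(U) = 3 - 1/(1 + U) (A(U) = 3 - 1/(U + 1) = 3 - 1/(1 + U))
g = 0 (g = -4 - 1*(-4) = -4 + 4 = 0)
I(p, T) = 3 - 2*p/(12 + T) (I(p, T) = 3 - (p + p)/(T + 12) = 3 - 2*p/(12 + T))
I(g, A(1))*(-23*(-3) - 53) = ((36 - 2*0 + 3*((2 + 3*1)/(1 + 1)))/(12 + (2 + 3*1)/(1 + 1)))*(-23*(-3) - 53) = ((36 + 0 + 3*((2 + 3)/2))/(12 + (2 + 3)/2))*(69 - 53) = ((36 + 0 + 3*((½)*5))/(12 + (½)*5))*16 = ((36 + 0 + 3*(5/2))/(12 + 5/2))*16 = ((36 + 0 + 15/2)/(29/2))*16 = ((2/29)*(87/2))*16 = 3*16 = 48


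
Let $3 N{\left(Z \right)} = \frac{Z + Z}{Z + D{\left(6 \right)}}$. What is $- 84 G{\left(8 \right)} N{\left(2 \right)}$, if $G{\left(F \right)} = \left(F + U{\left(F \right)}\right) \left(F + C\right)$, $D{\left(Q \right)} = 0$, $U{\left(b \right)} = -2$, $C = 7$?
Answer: $-5040$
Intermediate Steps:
$N{\left(Z \right)} = \frac{2}{3}$ ($N{\left(Z \right)} = \frac{\left(Z + Z\right) \frac{1}{Z + 0}}{3} = \frac{2 Z \frac{1}{Z}}{3} = \frac{1}{3} \cdot 2 = \frac{2}{3}$)
$G{\left(F \right)} = \left(-2 + F\right) \left(7 + F\right)$ ($G{\left(F \right)} = \left(F - 2\right) \left(F + 7\right) = \left(-2 + F\right) \left(7 + F\right)$)
$- 84 G{\left(8 \right)} N{\left(2 \right)} = - 84 \left(-14 + 8^{2} + 5 \cdot 8\right) \frac{2}{3} = - 84 \left(-14 + 64 + 40\right) \frac{2}{3} = \left(-84\right) 90 \cdot \frac{2}{3} = \left(-7560\right) \frac{2}{3} = -5040$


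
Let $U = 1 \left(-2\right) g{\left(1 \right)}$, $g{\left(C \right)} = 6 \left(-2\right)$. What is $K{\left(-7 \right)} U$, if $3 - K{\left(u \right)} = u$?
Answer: $240$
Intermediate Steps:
$g{\left(C \right)} = -12$
$K{\left(u \right)} = 3 - u$
$U = 24$ ($U = 1 \left(-2\right) \left(-12\right) = \left(-2\right) \left(-12\right) = 24$)
$K{\left(-7 \right)} U = \left(3 - -7\right) 24 = \left(3 + 7\right) 24 = 10 \cdot 24 = 240$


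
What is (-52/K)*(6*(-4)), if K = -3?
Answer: -416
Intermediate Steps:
(-52/K)*(6*(-4)) = (-52/(-3))*(6*(-4)) = -52*(-1)/3*(-24) = -4*(-13/3)*(-24) = (52/3)*(-24) = -416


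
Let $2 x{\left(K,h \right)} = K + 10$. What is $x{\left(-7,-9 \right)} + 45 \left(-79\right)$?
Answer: $- \frac{7107}{2} \approx -3553.5$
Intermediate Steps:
$x{\left(K,h \right)} = 5 + \frac{K}{2}$ ($x{\left(K,h \right)} = \frac{K + 10}{2} = \frac{10 + K}{2} = 5 + \frac{K}{2}$)
$x{\left(-7,-9 \right)} + 45 \left(-79\right) = \left(5 + \frac{1}{2} \left(-7\right)\right) + 45 \left(-79\right) = \left(5 - \frac{7}{2}\right) - 3555 = \frac{3}{2} - 3555 = - \frac{7107}{2}$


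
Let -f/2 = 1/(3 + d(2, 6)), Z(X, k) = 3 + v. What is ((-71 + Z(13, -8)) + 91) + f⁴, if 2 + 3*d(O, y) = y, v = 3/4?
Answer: 2718479/114244 ≈ 23.795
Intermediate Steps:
v = ¾ (v = 3*(¼) = ¾ ≈ 0.75000)
d(O, y) = -⅔ + y/3
Z(X, k) = 15/4 (Z(X, k) = 3 + ¾ = 15/4)
f = -6/13 (f = -2/(3 + (-⅔ + (⅓)*6)) = -2/(3 + (-⅔ + 2)) = -2/(3 + 4/3) = -2/13/3 = -2*3/13 = -6/13 ≈ -0.46154)
((-71 + Z(13, -8)) + 91) + f⁴ = ((-71 + 15/4) + 91) + (-6/13)⁴ = (-269/4 + 91) + 1296/28561 = 95/4 + 1296/28561 = 2718479/114244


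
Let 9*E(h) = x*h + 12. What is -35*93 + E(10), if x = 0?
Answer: -9761/3 ≈ -3253.7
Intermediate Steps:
E(h) = 4/3 (E(h) = (0*h + 12)/9 = (0 + 12)/9 = (⅑)*12 = 4/3)
-35*93 + E(10) = -35*93 + 4/3 = -3255 + 4/3 = -9761/3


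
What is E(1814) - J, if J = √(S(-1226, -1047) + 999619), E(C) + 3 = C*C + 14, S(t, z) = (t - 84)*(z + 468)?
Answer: 3290607 - √1758109 ≈ 3.2893e+6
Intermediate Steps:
S(t, z) = (-84 + t)*(468 + z)
E(C) = 11 + C² (E(C) = -3 + (C*C + 14) = -3 + (C² + 14) = -3 + (14 + C²) = 11 + C²)
J = √1758109 (J = √((-39312 - 84*(-1047) + 468*(-1226) - 1226*(-1047)) + 999619) = √((-39312 + 87948 - 573768 + 1283622) + 999619) = √(758490 + 999619) = √1758109 ≈ 1325.9)
E(1814) - J = (11 + 1814²) - √1758109 = (11 + 3290596) - √1758109 = 3290607 - √1758109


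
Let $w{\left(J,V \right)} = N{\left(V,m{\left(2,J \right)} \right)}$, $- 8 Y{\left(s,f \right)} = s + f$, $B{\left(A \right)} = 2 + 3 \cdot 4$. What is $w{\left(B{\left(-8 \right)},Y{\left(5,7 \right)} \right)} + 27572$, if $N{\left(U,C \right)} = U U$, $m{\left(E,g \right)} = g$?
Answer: $\frac{110297}{4} \approx 27574.0$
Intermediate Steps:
$B{\left(A \right)} = 14$ ($B{\left(A \right)} = 2 + 12 = 14$)
$Y{\left(s,f \right)} = - \frac{f}{8} - \frac{s}{8}$ ($Y{\left(s,f \right)} = - \frac{s + f}{8} = - \frac{f + s}{8} = - \frac{f}{8} - \frac{s}{8}$)
$N{\left(U,C \right)} = U^{2}$
$w{\left(J,V \right)} = V^{2}$
$w{\left(B{\left(-8 \right)},Y{\left(5,7 \right)} \right)} + 27572 = \left(\left(- \frac{1}{8}\right) 7 - \frac{5}{8}\right)^{2} + 27572 = \left(- \frac{7}{8} - \frac{5}{8}\right)^{2} + 27572 = \left(- \frac{3}{2}\right)^{2} + 27572 = \frac{9}{4} + 27572 = \frac{110297}{4}$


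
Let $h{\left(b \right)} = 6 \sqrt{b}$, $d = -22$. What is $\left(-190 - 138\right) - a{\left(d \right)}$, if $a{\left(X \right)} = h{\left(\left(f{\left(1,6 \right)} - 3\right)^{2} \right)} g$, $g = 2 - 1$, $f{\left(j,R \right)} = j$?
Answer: $-340$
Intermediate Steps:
$g = 1$
$a{\left(X \right)} = 12$ ($a{\left(X \right)} = 6 \sqrt{\left(1 - 3\right)^{2}} \cdot 1 = 6 \sqrt{\left(-2\right)^{2}} \cdot 1 = 6 \sqrt{4} \cdot 1 = 6 \cdot 2 \cdot 1 = 12 \cdot 1 = 12$)
$\left(-190 - 138\right) - a{\left(d \right)} = \left(-190 - 138\right) - 12 = -328 - 12 = -340$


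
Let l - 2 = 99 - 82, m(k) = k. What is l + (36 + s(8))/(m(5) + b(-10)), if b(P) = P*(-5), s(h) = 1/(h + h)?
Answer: 17297/880 ≈ 19.656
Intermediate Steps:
s(h) = 1/(2*h)
b(P) = -5*P
l = 19 (l = 2 + (99 - 82) = 2 + 17 = 19)
l + (36 + s(8))/(m(5) + b(-10)) = 19 + (36 + (½)/8)/(5 - 5*(-10)) = 19 + (36 + (½)*(⅛))/(5 + 50) = 19 + (36 + 1/16)/55 = 19 + (577/16)*(1/55) = 19 + 577/880 = 17297/880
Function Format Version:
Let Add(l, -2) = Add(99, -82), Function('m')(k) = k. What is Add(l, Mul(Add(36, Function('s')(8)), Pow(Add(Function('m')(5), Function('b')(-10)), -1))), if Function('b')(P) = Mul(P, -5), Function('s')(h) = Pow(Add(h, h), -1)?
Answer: Rational(17297, 880) ≈ 19.656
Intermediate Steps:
Function('s')(h) = Mul(Rational(1, 2), Pow(h, -1)) (Function('s')(h) = Pow(Mul(2, h), -1) = Mul(Rational(1, 2), Pow(h, -1)))
Function('b')(P) = Mul(-5, P)
l = 19 (l = Add(2, Add(99, -82)) = Add(2, 17) = 19)
Add(l, Mul(Add(36, Function('s')(8)), Pow(Add(Function('m')(5), Function('b')(-10)), -1))) = Add(19, Mul(Add(36, Mul(Rational(1, 2), Pow(8, -1))), Pow(Add(5, Mul(-5, -10)), -1))) = Add(19, Mul(Add(36, Mul(Rational(1, 2), Rational(1, 8))), Pow(Add(5, 50), -1))) = Add(19, Mul(Add(36, Rational(1, 16)), Pow(55, -1))) = Add(19, Mul(Rational(577, 16), Rational(1, 55))) = Add(19, Rational(577, 880)) = Rational(17297, 880)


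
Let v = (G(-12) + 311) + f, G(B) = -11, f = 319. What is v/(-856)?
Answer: -619/856 ≈ -0.72313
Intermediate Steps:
v = 619 (v = (-11 + 311) + 319 = 300 + 319 = 619)
v/(-856) = 619/(-856) = 619*(-1/856) = -619/856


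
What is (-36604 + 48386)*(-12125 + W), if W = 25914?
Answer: 162461998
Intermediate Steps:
(-36604 + 48386)*(-12125 + W) = (-36604 + 48386)*(-12125 + 25914) = 11782*13789 = 162461998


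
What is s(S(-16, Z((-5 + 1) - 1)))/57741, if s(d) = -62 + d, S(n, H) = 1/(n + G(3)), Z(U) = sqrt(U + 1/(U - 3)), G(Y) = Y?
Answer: -269/250211 ≈ -0.0010751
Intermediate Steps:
Z(U) = sqrt(U + 1/(-3 + U))
S(n, H) = 1/(3 + n) (S(n, H) = 1/(n + 3) = 1/(3 + n))
s(S(-16, Z((-5 + 1) - 1)))/57741 = (-62 + 1/(3 - 16))/57741 = (-62 + 1/(-13))*(1/57741) = (-62 - 1/13)*(1/57741) = -807/13*1/57741 = -269/250211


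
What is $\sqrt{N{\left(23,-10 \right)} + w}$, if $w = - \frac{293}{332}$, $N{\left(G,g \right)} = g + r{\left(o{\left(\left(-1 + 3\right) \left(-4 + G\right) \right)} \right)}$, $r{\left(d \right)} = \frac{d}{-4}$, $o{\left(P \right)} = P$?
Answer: $\frac{i \sqrt{561661}}{166} \approx 4.5147 i$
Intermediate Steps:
$r{\left(d \right)} = - \frac{d}{4}$ ($r{\left(d \right)} = d \left(- \frac{1}{4}\right) = - \frac{d}{4}$)
$N{\left(G,g \right)} = 2 + g - \frac{G}{2}$ ($N{\left(G,g \right)} = g - \frac{\left(-1 + 3\right) \left(-4 + G\right)}{4} = g - \frac{2 \left(-4 + G\right)}{4} = g - \frac{-8 + 2 G}{4} = g - \left(-2 + \frac{G}{2}\right) = 2 + g - \frac{G}{2}$)
$w = - \frac{293}{332}$ ($w = \left(-293\right) \frac{1}{332} = - \frac{293}{332} \approx -0.88253$)
$\sqrt{N{\left(23,-10 \right)} + w} = \sqrt{\left(2 - 10 - \frac{23}{2}\right) - \frac{293}{332}} = \sqrt{- \frac{39}{2} - \frac{293}{332}} = \sqrt{- \frac{6767}{332}} = \frac{i \sqrt{561661}}{166}$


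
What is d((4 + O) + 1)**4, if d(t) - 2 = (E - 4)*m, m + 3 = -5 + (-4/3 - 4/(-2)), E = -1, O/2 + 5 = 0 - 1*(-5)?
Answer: 181063936/81 ≈ 2.2354e+6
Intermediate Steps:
O = 0 (O = -10 + 2*(0 - 1*(-5)) = -10 + 2*(0 + 5) = -10 + 2*5 = -10 + 10 = 0)
m = -22/3 (m = -3 + (-5 + (-4/3 - 4/(-2))) = -3 + (-5 + (-4*1/3 - 4*(-1/2))) = -3 + (-5 + (-4/3 + 2)) = -3 + (-5 + 2/3) = -3 - 13/3 = -22/3 ≈ -7.3333)
d(t) = 116/3 (d(t) = 2 + (-1 - 4)*(-22/3) = 2 - 5*(-22/3) = 2 + 110/3 = 116/3)
d((4 + O) + 1)**4 = (116/3)**4 = 181063936/81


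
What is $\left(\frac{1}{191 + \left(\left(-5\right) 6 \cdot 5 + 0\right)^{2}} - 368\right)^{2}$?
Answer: $\frac{69727292982369}{514881481} \approx 1.3542 \cdot 10^{5}$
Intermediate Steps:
$\left(\frac{1}{191 + \left(\left(-5\right) 6 \cdot 5 + 0\right)^{2}} - 368\right)^{2} = \left(\frac{1}{191 + \left(\left(-30\right) 5 + 0\right)^{2}} - 368\right)^{2} = \left(\frac{1}{191 + \left(-150 + 0\right)^{2}} - 368\right)^{2} = \left(\frac{1}{191 + \left(-150\right)^{2}} - 368\right)^{2} = \left(\frac{1}{191 + 22500} - 368\right)^{2} = \left(\frac{1}{22691} - 368\right)^{2} = \left(- \frac{8350287}{22691}\right)^{2} = \frac{69727292982369}{514881481}$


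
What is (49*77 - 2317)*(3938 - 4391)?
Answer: -659568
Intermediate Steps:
(49*77 - 2317)*(3938 - 4391) = (3773 - 2317)*(-453) = 1456*(-453) = -659568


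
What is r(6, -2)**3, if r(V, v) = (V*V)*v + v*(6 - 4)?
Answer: -438976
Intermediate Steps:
r(V, v) = 2*v + v*V**2 (r(V, v) = V**2*v + v*2 = v*V**2 + 2*v = 2*v + v*V**2)
r(6, -2)**3 = (-2*(2 + 6**2))**3 = (-2*(2 + 36))**3 = (-2*38)**3 = (-76)**3 = -438976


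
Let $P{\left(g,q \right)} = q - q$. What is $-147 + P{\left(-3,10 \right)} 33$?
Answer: $-147$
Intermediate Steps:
$P{\left(g,q \right)} = 0$
$-147 + P{\left(-3,10 \right)} 33 = -147 + 0 \cdot 33 = -147 + 0 = -147$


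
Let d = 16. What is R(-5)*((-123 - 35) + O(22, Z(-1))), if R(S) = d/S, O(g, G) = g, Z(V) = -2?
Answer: 2176/5 ≈ 435.20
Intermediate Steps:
R(S) = 16/S
R(-5)*((-123 - 35) + O(22, Z(-1))) = (16/(-5))*((-123 - 35) + 22) = (16*(-1/5))*(-158 + 22) = -16/5*(-136) = 2176/5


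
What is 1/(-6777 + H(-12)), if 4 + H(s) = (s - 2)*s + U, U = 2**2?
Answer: -1/6609 ≈ -0.00015131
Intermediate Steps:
U = 4
H(s) = s*(-2 + s) (H(s) = -4 + ((s - 2)*s + 4) = -4 + ((-2 + s)*s + 4) = -4 + (s*(-2 + s) + 4) = -4 + (4 + s*(-2 + s)) = s*(-2 + s))
1/(-6777 + H(-12)) = 1/(-6777 - 12*(-2 - 12)) = 1/(-6777 - 12*(-14)) = 1/(-6777 + 168) = 1/(-6609) = -1/6609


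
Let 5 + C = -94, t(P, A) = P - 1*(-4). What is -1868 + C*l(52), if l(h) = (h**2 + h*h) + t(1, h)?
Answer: -537755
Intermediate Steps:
t(P, A) = 4 + P (t(P, A) = P + 4 = 4 + P)
C = -99 (C = -5 - 94 = -99)
l(h) = 5 + 2*h**2 (l(h) = (h**2 + h*h) + (4 + 1) = (h**2 + h**2) + 5 = 2*h**2 + 5 = 5 + 2*h**2)
-1868 + C*l(52) = -1868 - 99*(5 + 2*52**2) = -1868 - 99*(5 + 2*2704) = -1868 - 99*(5 + 5408) = -1868 - 99*5413 = -1868 - 535887 = -537755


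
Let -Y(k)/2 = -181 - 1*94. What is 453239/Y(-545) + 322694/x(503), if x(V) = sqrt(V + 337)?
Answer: 453239/550 + 161347*sqrt(210)/210 ≈ 11958.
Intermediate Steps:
x(V) = sqrt(337 + V)
Y(k) = 550 (Y(k) = -2*(-181 - 1*94) = -2*(-181 - 94) = -2*(-275) = 550)
453239/Y(-545) + 322694/x(503) = 453239/550 + 322694/(sqrt(337 + 503)) = 453239*(1/550) + 322694/(sqrt(840)) = 453239/550 + 322694/((2*sqrt(210))) = 453239/550 + 322694*(sqrt(210)/420) = 453239/550 + 161347*sqrt(210)/210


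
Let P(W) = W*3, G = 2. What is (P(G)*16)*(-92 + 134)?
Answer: 4032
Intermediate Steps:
P(W) = 3*W
(P(G)*16)*(-92 + 134) = ((3*2)*16)*(-92 + 134) = (6*16)*42 = 96*42 = 4032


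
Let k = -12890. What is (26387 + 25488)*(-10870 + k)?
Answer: -1232550000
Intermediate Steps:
(26387 + 25488)*(-10870 + k) = (26387 + 25488)*(-10870 - 12890) = 51875*(-23760) = -1232550000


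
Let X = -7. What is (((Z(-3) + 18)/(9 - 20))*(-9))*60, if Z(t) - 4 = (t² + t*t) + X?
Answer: 1620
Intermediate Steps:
Z(t) = -3 + 2*t² (Z(t) = 4 + ((t² + t*t) - 7) = 4 + ((t² + t²) - 7) = 4 + (2*t² - 7) = 4 + (-7 + 2*t²) = -3 + 2*t²)
(((Z(-3) + 18)/(9 - 20))*(-9))*60 = ((((-3 + 2*(-3)²) + 18)/(9 - 20))*(-9))*60 = ((((-3 + 2*9) + 18)/(-11))*(-9))*60 = ((((-3 + 18) + 18)*(-1/11))*(-9))*60 = (((15 + 18)*(-1/11))*(-9))*60 = ((33*(-1/11))*(-9))*60 = -3*(-9)*60 = 27*60 = 1620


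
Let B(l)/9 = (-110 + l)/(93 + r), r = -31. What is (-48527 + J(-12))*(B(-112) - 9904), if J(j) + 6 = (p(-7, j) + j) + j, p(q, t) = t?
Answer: 14960369087/31 ≈ 4.8259e+8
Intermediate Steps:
J(j) = -6 + 3*j (J(j) = -6 + ((j + j) + j) = -6 + (2*j + j) = -6 + 3*j)
B(l) = -495/31 + 9*l/62 (B(l) = 9*((-110 + l)/(93 - 31)) = 9*((-110 + l)/62) = 9*((-110 + l)*(1/62)) = 9*(-55/31 + l/62) = -495/31 + 9*l/62)
(-48527 + J(-12))*(B(-112) - 9904) = (-48527 + (-6 + 3*(-12)))*((-495/31 + (9/62)*(-112)) - 9904) = (-48527 + (-6 - 36))*((-495/31 - 504/31) - 9904) = (-48527 - 42)*(-999/31 - 9904) = -48569*(-308023/31) = 14960369087/31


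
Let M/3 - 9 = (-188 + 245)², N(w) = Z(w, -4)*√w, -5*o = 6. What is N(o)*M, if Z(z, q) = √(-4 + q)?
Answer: -39096*√15/5 ≈ -30284.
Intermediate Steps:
o = -6/5 (o = -⅕*6 = -6/5 ≈ -1.2000)
N(w) = 2*I*√2*√w (N(w) = √(-4 - 4)*√w = √(-8)*√w = (2*I*√2)*√w = 2*I*√2*√w)
M = 9774 (M = 27 + 3*(-188 + 245)² = 27 + 3*57² = 27 + 3*3249 = 27 + 9747 = 9774)
N(o)*M = (2*I*√2*√(-6/5))*9774 = (2*I*√2*(I*√30/5))*9774 = -4*√15/5*9774 = -39096*√15/5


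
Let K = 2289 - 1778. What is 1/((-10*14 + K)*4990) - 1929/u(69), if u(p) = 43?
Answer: -3571138367/79605470 ≈ -44.860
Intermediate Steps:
K = 511
1/((-10*14 + K)*4990) - 1929/u(69) = 1/((-10*14 + 511)*4990) - 1929/43 = (1/4990)/(-140 + 511) - 1929*1/43 = (1/4990)/371 - 1929/43 = (1/371)*(1/4990) - 1929/43 = 1/1851290 - 1929/43 = -3571138367/79605470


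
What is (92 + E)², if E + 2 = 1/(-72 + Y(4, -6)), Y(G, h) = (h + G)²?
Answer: 37442161/4624 ≈ 8097.4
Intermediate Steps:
Y(G, h) = (G + h)²
E = -137/68 (E = -2 + 1/(-72 + (4 - 6)²) = -2 + 1/(-72 + (-2)²) = -2 + 1/(-72 + 4) = -2 + 1/(-68) = -2 - 1/68 = -137/68 ≈ -2.0147)
(92 + E)² = (92 - 137/68)² = (6119/68)² = 37442161/4624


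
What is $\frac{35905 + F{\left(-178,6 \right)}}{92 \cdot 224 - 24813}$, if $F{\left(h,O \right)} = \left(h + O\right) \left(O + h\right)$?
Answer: $- \frac{65489}{4205} \approx -15.574$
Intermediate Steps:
$F{\left(h,O \right)} = \left(O + h\right)^{2}$ ($F{\left(h,O \right)} = \left(O + h\right) \left(O + h\right) = \left(O + h\right)^{2}$)
$\frac{35905 + F{\left(-178,6 \right)}}{92 \cdot 224 - 24813} = \frac{35905 + \left(6 - 178\right)^{2}}{92 \cdot 224 - 24813} = \frac{35905 + \left(-172\right)^{2}}{20608 - 24813} = \frac{35905 + 29584}{-4205} = 65489 \left(- \frac{1}{4205}\right) = - \frac{65489}{4205}$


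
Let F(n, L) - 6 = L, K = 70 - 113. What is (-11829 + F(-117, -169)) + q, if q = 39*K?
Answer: -13669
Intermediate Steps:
K = -43
F(n, L) = 6 + L
q = -1677 (q = 39*(-43) = -1677)
(-11829 + F(-117, -169)) + q = (-11829 + (6 - 169)) - 1677 = (-11829 - 163) - 1677 = -11992 - 1677 = -13669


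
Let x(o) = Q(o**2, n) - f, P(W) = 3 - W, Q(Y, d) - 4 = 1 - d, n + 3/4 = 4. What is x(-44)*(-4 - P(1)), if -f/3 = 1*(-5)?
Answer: 159/2 ≈ 79.500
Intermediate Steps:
n = 13/4 (n = -3/4 + 4 = 13/4 ≈ 3.2500)
Q(Y, d) = 5 - d (Q(Y, d) = 4 + (1 - d) = 5 - d)
f = 15 (f = -3*(-5) = 15)
x(o) = -53/4 (x(o) = (5 - 1*13/4) - 1*15 = (5 - 13/4) - 15 = 7/4 - 15 = -53/4)
x(-44)*(-4 - P(1)) = -53*(-4 - (3 - 1*1))/4 = -53*(-4 - (3 - 1))/4 = -53*(-4 - 1*2)/4 = -53*(-4 - 2)/4 = -53/4*(-6) = 159/2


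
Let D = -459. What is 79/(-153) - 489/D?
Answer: 28/51 ≈ 0.54902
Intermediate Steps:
79/(-153) - 489/D = 79/(-153) - 489/(-459) = 79*(-1/153) - 489*(-1/459) = -79/153 + 163/153 = 28/51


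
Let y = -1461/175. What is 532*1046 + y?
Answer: 97381139/175 ≈ 5.5646e+5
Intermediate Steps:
y = -1461/175 (y = -1461*1/175 = -1461/175 ≈ -8.3486)
532*1046 + y = 532*1046 - 1461/175 = 556472 - 1461/175 = 97381139/175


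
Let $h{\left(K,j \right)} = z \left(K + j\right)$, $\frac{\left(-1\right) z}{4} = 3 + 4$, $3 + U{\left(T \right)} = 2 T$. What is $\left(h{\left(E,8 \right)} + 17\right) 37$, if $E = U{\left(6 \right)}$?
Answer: $-16983$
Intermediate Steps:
$U{\left(T \right)} = -3 + 2 T$
$E = 9$ ($E = -3 + 2 \cdot 6 = -3 + 12 = 9$)
$z = -28$ ($z = - 4 \left(3 + 4\right) = \left(-4\right) 7 = -28$)
$h{\left(K,j \right)} = - 28 K - 28 j$ ($h{\left(K,j \right)} = - 28 \left(K + j\right) = - 28 K - 28 j$)
$\left(h{\left(E,8 \right)} + 17\right) 37 = \left(\left(\left(-28\right) 9 - 224\right) + 17\right) 37 = \left(\left(-252 - 224\right) + 17\right) 37 = \left(-476 + 17\right) 37 = \left(-459\right) 37 = -16983$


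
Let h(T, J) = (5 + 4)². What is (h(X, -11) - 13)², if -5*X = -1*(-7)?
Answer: 4624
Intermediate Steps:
X = -7/5 (X = -(-1)*(-7)/5 = -⅕*7 = -7/5 ≈ -1.4000)
h(T, J) = 81 (h(T, J) = 9² = 81)
(h(X, -11) - 13)² = (81 - 13)² = 68² = 4624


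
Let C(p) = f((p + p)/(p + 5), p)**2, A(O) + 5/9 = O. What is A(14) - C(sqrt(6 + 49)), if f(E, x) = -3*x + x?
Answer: -1859/9 ≈ -206.56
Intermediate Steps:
f(E, x) = -2*x
A(O) = -5/9 + O
C(p) = 4*p**2 (C(p) = (-2*p)**2 = 4*p**2)
A(14) - C(sqrt(6 + 49)) = (-5/9 + 14) - 4*(sqrt(6 + 49))**2 = 121/9 - 4*(sqrt(55))**2 = 121/9 - 4*55 = 121/9 - 1*220 = 121/9 - 220 = -1859/9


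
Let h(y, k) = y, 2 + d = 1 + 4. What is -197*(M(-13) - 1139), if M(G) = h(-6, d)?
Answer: 225565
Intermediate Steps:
d = 3 (d = -2 + (1 + 4) = -2 + 5 = 3)
M(G) = -6
-197*(M(-13) - 1139) = -197*(-6 - 1139) = -197*(-1145) = 225565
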